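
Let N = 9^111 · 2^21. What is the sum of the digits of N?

540

9^111 · 2^21 = 17480282890091813223560741508288349628668996519708436766383191983963988584118204896942200933271094049857830125568
Sum of its 113 digits: 540.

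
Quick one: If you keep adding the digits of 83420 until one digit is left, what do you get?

8+3+4+2+0 = 17
1+7 = 8

8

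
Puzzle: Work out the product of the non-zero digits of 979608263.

9×7×9×6×8×2×6×3 = 979776

979776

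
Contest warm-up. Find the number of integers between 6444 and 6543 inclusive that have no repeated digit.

60

The integers in [6444, 6543] that have no repeated digit: 6450, 6451, 6452, 6453, 6457, 6458, …, 6542, 6543.
60 qualify.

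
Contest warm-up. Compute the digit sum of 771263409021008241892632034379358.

129

7+7+1+2+6+3+4+0+9+0+2+1+0+0+8+2+4+1+8+9+2+6+3+2+0+3+4+3+7+9+3+5+8 = 129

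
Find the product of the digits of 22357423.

2×2×3×5×7×4×2×3 = 10080

10080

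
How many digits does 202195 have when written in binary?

202195 in base 2 is 110001010111010011, which has 18 digits.

18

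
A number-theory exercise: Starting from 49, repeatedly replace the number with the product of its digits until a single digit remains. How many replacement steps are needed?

49 → 36 → 18 → 8 (3 steps)

3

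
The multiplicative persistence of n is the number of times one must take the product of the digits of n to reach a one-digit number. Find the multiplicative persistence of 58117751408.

58117751408 → 0 (1 step)

1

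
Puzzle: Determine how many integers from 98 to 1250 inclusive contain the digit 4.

304

The integers in [98, 1250] that contain the digit 4: 104, 114, 124, 134, 140, 141, …, 1248, 1249.
304 qualify.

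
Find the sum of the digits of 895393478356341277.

8+9+5+3+9+3+4+7+8+3+5+6+3+4+1+2+7+7 = 94

94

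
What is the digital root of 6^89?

9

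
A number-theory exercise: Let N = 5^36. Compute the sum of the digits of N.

109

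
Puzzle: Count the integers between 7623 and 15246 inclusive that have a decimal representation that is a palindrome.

The integers in [7623, 15246] that have a decimal representation that is a palindrome: 7667, 7777, 7887, 7997, 8008, 8118, …, 15051, 15151.
76 qualify.

76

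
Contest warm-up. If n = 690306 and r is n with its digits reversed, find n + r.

Reverse of 690306 is 603096.
690306 + 603096 = 1293402

1293402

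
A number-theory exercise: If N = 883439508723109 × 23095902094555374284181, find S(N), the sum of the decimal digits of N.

883439508723109 × 23095902094555374284181 = 20403832399931024004064556966207838729
Sum of its 38 digits: 159.

159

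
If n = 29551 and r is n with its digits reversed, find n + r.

Reverse of 29551 is 15592.
29551 + 15592 = 45143

45143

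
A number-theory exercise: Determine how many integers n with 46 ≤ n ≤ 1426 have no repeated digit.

The integers in [46, 1426] that have no repeated digit: 46, 47, 48, 49, 50, 51, …, 1425, 1426.
876 qualify.

876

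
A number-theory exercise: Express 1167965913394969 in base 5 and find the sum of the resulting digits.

1167965913394969 in base 5 is 2211041423142312114334.
Digit sum: 2+2+1+1+0+4+1+4+2+3+1+4+2+3+1+2+1+1+4+3+3+4 = 49.

49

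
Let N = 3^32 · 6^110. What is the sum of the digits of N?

3^32 · 6^110 = 73201114484908926428246568056967811509475714479034301302212752241061181660536549359140214229765718016
Sum of its 101 digits: 405.

405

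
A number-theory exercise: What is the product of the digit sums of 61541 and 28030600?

323

S(61541) = 6+1+5+4+1 = 17.
S(28030600) = 2+8+0+3+0+6+0+0 = 19.
17 · 19 = 323.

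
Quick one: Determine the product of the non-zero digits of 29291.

324

2×9×2×9×1 = 324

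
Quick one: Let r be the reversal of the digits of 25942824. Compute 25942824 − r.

-16882128

Reverse of 25942824 is 42824952.
25942824 − 42824952 = -16882128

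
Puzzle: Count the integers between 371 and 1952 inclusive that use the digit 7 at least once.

The integers in [371, 1952] that use the digit 7 at least once: 371, 372, 373, 374, 375, 376, …, 1937, 1947.
463 qualify.

463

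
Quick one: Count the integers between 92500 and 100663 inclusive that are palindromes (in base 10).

76

The integers in [92500, 100663] that are palindromes (in base 10): 92529, 92629, 92729, 92829, 92929, 93039, …, 99999, 100001.
76 qualify.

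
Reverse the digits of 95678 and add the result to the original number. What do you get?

183337

Reverse of 95678 is 87659.
95678 + 87659 = 183337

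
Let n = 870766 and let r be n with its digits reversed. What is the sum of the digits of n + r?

32

Reversal of 870766 is 667078; 870766 + 667078 = 1537844.
Digit sum of 1537844: 1+5+3+7+8+4+4 = 32.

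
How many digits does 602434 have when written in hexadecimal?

5

602434 in base 16 is 93142, which has 5 digits.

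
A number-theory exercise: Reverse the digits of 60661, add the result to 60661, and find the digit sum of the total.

29

Reversal of 60661 is 16606; 60661 + 16606 = 77267.
Digit sum of 77267: 7+7+2+6+7 = 29.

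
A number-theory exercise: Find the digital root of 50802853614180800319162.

9

5+0+8+0+2+8+5+3+6+1+4+1+8+0+8+0+0+3+1+9+1+6+2 = 81
8+1 = 9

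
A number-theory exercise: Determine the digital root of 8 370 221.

8+3+7+0+2+2+1 = 23
2+3 = 5

5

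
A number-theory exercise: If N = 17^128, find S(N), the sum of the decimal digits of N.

739

17^128 = 31438508665248587260582831903168193798224918146861981871343795372991732345781536726224251645729386355831780309674298407083784970278050966323510245488971991041
Sum of its 158 digits: 739.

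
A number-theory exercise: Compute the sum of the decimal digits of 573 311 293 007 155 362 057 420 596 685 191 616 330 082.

160

5+7+3+3+1+1+2+9+3+0+0+7+1+5+5+3+6+2+0+5+7+4+2+0+5+9+6+6+8+5+1+9+1+6+1+6+3+3+0+0+8+2 = 160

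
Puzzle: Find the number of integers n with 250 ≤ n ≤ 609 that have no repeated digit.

264

The integers in [250, 609] that have no repeated digit: 250, 251, 253, 254, 256, 257, …, 608, 609.
264 qualify.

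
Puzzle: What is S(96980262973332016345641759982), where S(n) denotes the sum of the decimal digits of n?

9+6+9+8+0+2+6+2+9+7+3+3+3+2+0+1+6+3+4+5+6+4+1+7+5+9+9+8+2 = 139

139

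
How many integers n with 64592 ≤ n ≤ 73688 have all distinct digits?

2727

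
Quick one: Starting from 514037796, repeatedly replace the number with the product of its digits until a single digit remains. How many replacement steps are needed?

1

514037796 → 0 (1 step)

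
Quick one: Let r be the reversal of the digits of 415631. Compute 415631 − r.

279117

Reverse of 415631 is 136514.
415631 − 136514 = 279117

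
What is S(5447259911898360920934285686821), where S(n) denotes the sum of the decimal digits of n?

5+4+4+7+2+5+9+9+1+1+8+9+8+3+6+0+9+2+0+9+3+4+2+8+5+6+8+6+8+2+1 = 154

154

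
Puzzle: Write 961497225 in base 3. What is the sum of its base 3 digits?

11

961497225 in base 3 is 2111000020010020100.
Digit sum: 2+1+1+1+0+0+0+0+2+0+0+1+0+0+2+0+1+0+0 = 11.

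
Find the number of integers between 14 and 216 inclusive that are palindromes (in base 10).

20

The integers in [14, 216] that are palindromes (in base 10): 22, 33, 44, 55, 66, 77, …, 202, 212.
20 qualify.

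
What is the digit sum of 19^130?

19^130 = 17296893996662430280285615391259712027802886821412742331085359065884366495175001180168968752195351917323073308583538540263437124839137395760944897016194243082478871401
Sum of its 167 digits: 739.

739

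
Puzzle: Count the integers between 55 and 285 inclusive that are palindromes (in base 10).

24

The integers in [55, 285] that are palindromes (in base 10): 55, 66, 77, 88, 99, 101, …, 272, 282.
24 qualify.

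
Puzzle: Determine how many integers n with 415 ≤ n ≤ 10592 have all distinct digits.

5120

The integers in [415, 10592] that have all distinct digits: 415, 416, 417, 418, 419, 420, …, 10589, 10592.
5120 qualify.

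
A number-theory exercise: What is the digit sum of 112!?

765

112! = 197450685722107402353682037275992488341277868034975337796656295094902858969771811440894224355027779366597957338237853638272334919686385621811850780464277094400000000000000000000000000
Sum of its 183 digits: 765.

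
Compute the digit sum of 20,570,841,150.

33

2+0+5+7+0+8+4+1+1+5+0 = 33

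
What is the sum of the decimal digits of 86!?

495

86! = 24227095383672732381765523203441259715284870552429381750838764496720162249742450276789464634901319465571660595200000000000000000000
Sum of its 131 digits: 495.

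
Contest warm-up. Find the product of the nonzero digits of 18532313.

1×8×5×3×2×3×1×3 = 2160

2160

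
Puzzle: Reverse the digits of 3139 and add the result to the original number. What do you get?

Reverse of 3139 is 9313.
3139 + 9313 = 12452

12452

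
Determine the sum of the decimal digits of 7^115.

412

7^115 = 15355876181909280421724151687580911741041895655149613132104515881830657073678671819100413262089943
Sum of its 98 digits: 412.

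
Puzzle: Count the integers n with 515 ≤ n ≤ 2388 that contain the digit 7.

521

The integers in [515, 2388] that contain the digit 7: 517, 527, 537, 547, 557, 567, …, 2379, 2387.
521 qualify.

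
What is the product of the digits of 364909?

0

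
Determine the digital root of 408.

3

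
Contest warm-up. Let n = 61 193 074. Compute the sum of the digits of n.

6+1+1+9+3+0+7+4 = 31

31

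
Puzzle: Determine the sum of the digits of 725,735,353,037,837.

7+2+5+7+3+5+3+5+3+0+3+7+8+3+7 = 68

68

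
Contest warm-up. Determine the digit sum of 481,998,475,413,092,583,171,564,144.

123

4+8+1+9+9+8+4+7+5+4+1+3+0+9+2+5+8+3+1+7+1+5+6+4+1+4+4 = 123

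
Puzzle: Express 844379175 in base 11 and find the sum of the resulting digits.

844379175 in base 11 is 3A36A2632.
Digit sum: 3+10+3+6+10+2+6+3+2 = 45.

45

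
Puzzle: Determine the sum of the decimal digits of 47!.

225

47! = 258623241511168180642964355153611979969197632389120000000000
Sum of its 60 digits: 225.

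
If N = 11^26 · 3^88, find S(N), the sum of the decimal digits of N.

306

11^26 · 3^88 = 1155793451325787039517251337303509478362914632839249686282490642534521
Sum of its 70 digits: 306.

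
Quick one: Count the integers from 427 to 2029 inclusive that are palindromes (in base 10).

68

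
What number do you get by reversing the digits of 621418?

814126

Reversing 621418 gives 814126.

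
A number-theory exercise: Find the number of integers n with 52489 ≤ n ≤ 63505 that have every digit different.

The integers in [52489, 63505] that have every digit different: 52489, 52490, 52491, 52493, 52496, 52497, …, 63502, 63504.
3370 qualify.

3370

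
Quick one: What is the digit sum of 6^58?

171

6^58 = 1357602166130257152481187563160405662935023616
Sum of its 46 digits: 171.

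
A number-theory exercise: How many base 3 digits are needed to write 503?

503 in base 3 is 200122, which has 6 digits.

6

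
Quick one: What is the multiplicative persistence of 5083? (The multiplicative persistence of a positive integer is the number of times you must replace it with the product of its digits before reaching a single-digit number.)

5083 → 0 (1 step)

1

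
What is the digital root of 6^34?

The digital root of n equals n mod 9 (or 9 when 9 | n), so we need 6^34 mod 9.
6^34 ≡ 0 (mod 9), so the digital root is 9.

9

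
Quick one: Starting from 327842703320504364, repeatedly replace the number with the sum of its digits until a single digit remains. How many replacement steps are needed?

2

327842703320504364 → 63 → 9 (2 steps)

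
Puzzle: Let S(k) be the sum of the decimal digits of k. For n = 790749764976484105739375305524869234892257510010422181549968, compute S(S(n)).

First digit sum: 281.
2+8+1 = 11.

11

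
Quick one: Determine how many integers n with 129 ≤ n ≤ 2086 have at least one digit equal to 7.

The integers in [129, 2086] that have at least one digit equal to 7: 137, 147, 157, 167, 170, 171, …, 2078, 2079.
537 qualify.

537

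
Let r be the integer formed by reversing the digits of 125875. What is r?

578521

Reversing 125875 gives 578521.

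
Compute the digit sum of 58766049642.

5+8+7+6+6+0+4+9+6+4+2 = 57

57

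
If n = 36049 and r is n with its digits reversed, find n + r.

130112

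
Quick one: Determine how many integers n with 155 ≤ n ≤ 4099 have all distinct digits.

The integers in [155, 4099] that have all distinct digits: 156, 157, 158, 159, 160, 162, …, 4097, 4098.
2180 qualify.

2180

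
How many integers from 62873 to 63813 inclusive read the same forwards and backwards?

The integers in [62873, 63813] that read the same forwards and backwards: 62926, 63036, 63136, 63236, 63336, 63436, 63536, 63636, 63736.
9 qualify.

9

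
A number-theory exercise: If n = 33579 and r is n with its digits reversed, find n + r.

131112

Reverse of 33579 is 97533.
33579 + 97533 = 131112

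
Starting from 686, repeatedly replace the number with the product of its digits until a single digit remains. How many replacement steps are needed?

4

686 → 288 → 128 → 16 → 6 (4 steps)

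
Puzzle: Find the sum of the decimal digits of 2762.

17

2+7+6+2 = 17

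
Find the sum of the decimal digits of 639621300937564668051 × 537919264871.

135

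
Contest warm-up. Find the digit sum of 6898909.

6+8+9+8+9+0+9 = 49

49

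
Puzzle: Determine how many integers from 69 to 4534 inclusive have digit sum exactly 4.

The integers in [69, 4534] that have digit sum exactly 4: 103, 112, 121, 130, 202, 211, …, 3100, 4000.
30 qualify.

30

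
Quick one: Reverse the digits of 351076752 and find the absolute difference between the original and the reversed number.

Reverse of 351076752 is 257670153.
|351076752 − 257670153| = 93406599

93406599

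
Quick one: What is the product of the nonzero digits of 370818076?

3×7×8×1×8×7×6 = 56448

56448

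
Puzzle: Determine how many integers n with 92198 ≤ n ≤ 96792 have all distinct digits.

The integers in [92198, 96792] that have all distinct digits: 92301, 92304, 92305, 92306, 92307, 92308, …, 96784, 96785.
1554 qualify.

1554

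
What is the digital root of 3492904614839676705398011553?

2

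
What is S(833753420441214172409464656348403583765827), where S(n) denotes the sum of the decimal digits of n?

8+3+3+7+5+3+4+2+0+4+4+1+2+1+4+1+7+2+4+0+9+4+6+4+6+5+6+3+4+8+4+0+3+5+8+3+7+6+5+8+2+7 = 178

178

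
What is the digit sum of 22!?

22! = 1124000727777607680000
Sum of its 22 digits: 72.

72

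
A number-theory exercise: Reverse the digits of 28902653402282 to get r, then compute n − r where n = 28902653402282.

Reverse of 28902653402282 is 28220435620982.
28902653402282 − 28220435620982 = 682217781300

682217781300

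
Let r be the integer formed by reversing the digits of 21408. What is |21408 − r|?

59004

Reverse of 21408 is 80412.
|21408 − 80412| = 59004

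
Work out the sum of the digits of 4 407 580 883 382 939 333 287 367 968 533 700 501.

170

4+4+0+7+5+8+0+8+8+3+3+8+2+9+3+9+3+3+3+2+8+7+3+6+7+9+6+8+5+3+3+7+0+0+5+0+1 = 170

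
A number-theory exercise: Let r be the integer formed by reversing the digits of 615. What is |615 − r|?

Reverse of 615 is 516.
|615 − 516| = 99

99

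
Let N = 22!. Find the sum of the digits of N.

72

22! = 1124000727777607680000
Sum of its 22 digits: 72.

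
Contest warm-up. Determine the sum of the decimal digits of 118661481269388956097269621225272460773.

1+1+8+6+6+1+4+8+1+2+6+9+3+8+8+9+5+6+0+9+7+2+6+9+6+2+1+2+2+5+2+7+2+4+6+0+7+7+3 = 181

181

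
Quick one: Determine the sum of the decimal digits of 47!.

47! = 258623241511168180642964355153611979969197632389120000000000
Sum of its 60 digits: 225.

225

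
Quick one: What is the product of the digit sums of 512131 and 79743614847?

780

S(512131) = 5+1+2+1+3+1 = 13.
S(79743614847) = 7+9+7+4+3+6+1+4+8+4+7 = 60.
13 · 60 = 780.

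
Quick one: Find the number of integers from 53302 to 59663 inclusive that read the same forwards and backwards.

The integers in [53302, 59663] that read the same forwards and backwards: 53335, 53435, 53535, 53635, 53735, 53835, …, 59495, 59595.
63 qualify.

63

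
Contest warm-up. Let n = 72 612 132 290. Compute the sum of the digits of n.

7+2+6+1+2+1+3+2+2+9+0 = 35

35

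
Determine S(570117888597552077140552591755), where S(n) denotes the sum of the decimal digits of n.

5+7+0+1+1+7+8+8+8+5+9+7+5+5+2+0+7+7+1+4+0+5+5+2+5+9+1+7+5+5 = 141

141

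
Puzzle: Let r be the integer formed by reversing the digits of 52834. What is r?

43825

Reversing 52834 gives 43825.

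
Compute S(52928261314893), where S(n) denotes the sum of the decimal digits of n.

5+2+9+2+8+2+6+1+3+1+4+8+9+3 = 63

63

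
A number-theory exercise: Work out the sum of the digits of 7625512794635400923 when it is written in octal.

76

7625512794635400923 in base 8 is 647232067605234073333.
Digit sum: 6+4+7+2+3+2+0+6+7+6+0+5+2+3+4+0+7+3+3+3+3 = 76.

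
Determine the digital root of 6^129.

9

The digital root of n equals n mod 9 (or 9 when 9 | n), so we need 6^129 mod 9.
6^129 ≡ 0 (mod 9), so the digital root is 9.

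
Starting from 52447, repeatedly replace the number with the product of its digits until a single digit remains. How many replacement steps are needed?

52447 → 1120 → 0 (2 steps)

2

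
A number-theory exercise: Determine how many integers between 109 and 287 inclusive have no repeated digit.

The integers in [109, 287] that have no repeated digit: 109, 120, 123, 124, 125, 126, …, 286, 287.
128 qualify.

128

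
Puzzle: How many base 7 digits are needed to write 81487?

6

81487 in base 7 is 456400, which has 6 digits.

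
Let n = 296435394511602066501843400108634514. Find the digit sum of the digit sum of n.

12

First digit sum: 129.
1+2+9 = 12.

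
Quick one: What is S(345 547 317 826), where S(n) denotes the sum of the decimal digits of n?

3+4+5+5+4+7+3+1+7+8+2+6 = 55

55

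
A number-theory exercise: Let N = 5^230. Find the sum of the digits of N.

5^230 = 57956346104490959152058363461681867396368199668090484413328735295587208438994208734333001292550131836505295611500018109797649490388948834151960909366607666015625
Sum of its 161 digits: 736.

736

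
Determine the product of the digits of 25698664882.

2×5×6×9×8×6×6×4×8×8×2 = 79626240

79626240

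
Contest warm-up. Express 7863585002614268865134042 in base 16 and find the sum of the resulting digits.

7863585002614268865134042 in base 16 is 6812DCC1332BC4EF1BDDA.
Digit sum: 6+8+1+2+13+12+12+1+3+3+2+11+12+4+14+15+1+11+13+13+10 = 167.

167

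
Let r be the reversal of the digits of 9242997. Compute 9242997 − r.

Reverse of 9242997 is 7992429.
9242997 − 7992429 = 1250568

1250568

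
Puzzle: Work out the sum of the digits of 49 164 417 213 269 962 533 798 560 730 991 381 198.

4+9+1+6+4+4+1+7+2+1+3+2+6+9+9+6+2+5+3+3+7+9+8+5+6+0+7+3+0+9+9+1+3+8+1+1+9+8 = 181

181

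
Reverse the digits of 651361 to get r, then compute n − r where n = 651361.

488205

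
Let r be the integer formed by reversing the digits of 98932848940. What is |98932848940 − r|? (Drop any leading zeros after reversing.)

93948024951

Reverse of 98932848940 is 4984823989.
|98932848940 − 4984823989| = 93948024951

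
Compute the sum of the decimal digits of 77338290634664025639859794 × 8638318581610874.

77338290634664025639859794 × 8638318581610874 = 668072793059440486330221024743756025799956
Sum of its 42 digits: 189.

189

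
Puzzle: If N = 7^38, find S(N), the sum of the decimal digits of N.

130

7^38 = 129934811447123020117172145698449
Sum of its 33 digits: 130.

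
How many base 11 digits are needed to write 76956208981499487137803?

76956208981499487137803 in base 11 is A443283641734191049A28, which has 22 digits.

22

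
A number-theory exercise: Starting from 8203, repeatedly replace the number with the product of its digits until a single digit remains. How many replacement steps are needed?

1

8203 → 0 (1 step)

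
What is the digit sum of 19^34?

172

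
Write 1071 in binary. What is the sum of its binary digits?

1071 in base 2 is 10000101111.
Digit sum: 1+0+0+0+0+1+0+1+1+1+1 = 6.

6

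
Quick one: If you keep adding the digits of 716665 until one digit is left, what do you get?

4

7+1+6+6+6+5 = 31
3+1 = 4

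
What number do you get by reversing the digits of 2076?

Reversing 2076 gives 6702.

6702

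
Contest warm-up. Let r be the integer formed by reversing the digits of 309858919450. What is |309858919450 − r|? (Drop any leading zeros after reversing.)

Reverse of 309858919450 is 54919858903.
|309858919450 − 54919858903| = 254939060547

254939060547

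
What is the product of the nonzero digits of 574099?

11340

5×7×4×9×9 = 11340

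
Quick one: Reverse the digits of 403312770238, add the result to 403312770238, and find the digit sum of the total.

Reversal of 403312770238 is 832077213304; 403312770238 + 832077213304 = 1235389983542.
Digit sum of 1235389983542: 1+2+3+5+3+8+9+9+8+3+5+4+2 = 62.

62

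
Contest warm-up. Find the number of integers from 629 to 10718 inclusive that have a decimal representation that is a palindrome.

135

The integers in [629, 10718] that have a decimal representation that is a palindrome: 636, 646, 656, 666, 676, 686, …, 10601, 10701.
135 qualify.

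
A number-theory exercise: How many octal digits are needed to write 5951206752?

11

5951206752 in base 8 is 54256032540, which has 11 digits.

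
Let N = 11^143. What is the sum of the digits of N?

671

11^143 = 83014504043516114238617518660326556546313176546869065167631121744471596699130380985009587786399115839577732012779161958204432129542465376847858357731
Sum of its 149 digits: 671.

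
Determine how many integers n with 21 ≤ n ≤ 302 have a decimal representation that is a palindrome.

28

The integers in [21, 302] that have a decimal representation that is a palindrome: 22, 33, 44, 55, 66, 77, …, 282, 292.
28 qualify.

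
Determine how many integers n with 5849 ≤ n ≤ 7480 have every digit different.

849

The integers in [5849, 7480] that have every digit different: 5849, 5860, 5861, 5862, 5863, 5864, …, 7469, 7480.
849 qualify.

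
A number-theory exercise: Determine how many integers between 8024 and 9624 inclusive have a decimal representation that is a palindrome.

The integers in [8024, 9624] that have a decimal representation that is a palindrome: 8118, 8228, 8338, 8448, 8558, 8668, …, 9449, 9559.
15 qualify.

15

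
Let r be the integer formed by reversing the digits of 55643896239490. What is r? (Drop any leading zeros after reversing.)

Reversing 55643896239490 gives 9493269834655.

9493269834655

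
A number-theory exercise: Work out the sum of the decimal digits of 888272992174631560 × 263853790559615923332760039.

190

888272992174631560 × 263853790559615923332760039 = 234374196037008589646972373153006972716230840
Sum of its 45 digits: 190.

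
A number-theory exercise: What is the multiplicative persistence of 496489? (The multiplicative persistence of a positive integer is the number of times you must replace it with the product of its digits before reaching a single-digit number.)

2

496489 → 62208 → 0 (2 steps)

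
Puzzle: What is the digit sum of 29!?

29! = 8841761993739701954543616000000
Sum of its 31 digits: 126.

126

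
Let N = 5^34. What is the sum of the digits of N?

5^34 = 582076609134674072265625
Sum of its 24 digits: 103.

103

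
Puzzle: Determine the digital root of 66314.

6+6+3+1+4 = 20
2+0 = 2
(Equivalently, 66314 mod 9 = 2.)

2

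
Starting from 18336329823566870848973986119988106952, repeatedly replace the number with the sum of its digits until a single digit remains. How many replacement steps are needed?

2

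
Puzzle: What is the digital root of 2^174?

1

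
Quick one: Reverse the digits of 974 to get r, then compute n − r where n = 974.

495

Reverse of 974 is 479.
974 − 479 = 495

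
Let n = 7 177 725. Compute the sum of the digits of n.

7+1+7+7+7+2+5 = 36

36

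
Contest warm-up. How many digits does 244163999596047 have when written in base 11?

14

244163999596047 in base 11 is 7088640947A923, which has 14 digits.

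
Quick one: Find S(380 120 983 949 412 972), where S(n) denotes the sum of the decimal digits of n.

81

3+8+0+1+2+0+9+8+3+9+4+9+4+1+2+9+7+2 = 81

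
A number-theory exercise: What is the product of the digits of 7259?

630

7×2×5×9 = 630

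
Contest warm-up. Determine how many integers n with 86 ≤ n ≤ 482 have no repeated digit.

287

The integers in [86, 482] that have no repeated digit: 86, 87, 89, 90, 91, 92, …, 481, 482.
287 qualify.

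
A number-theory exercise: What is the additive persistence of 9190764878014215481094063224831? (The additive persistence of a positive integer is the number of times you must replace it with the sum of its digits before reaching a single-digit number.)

9190764878014215481094063224831 → 127 → 10 → 1 (3 steps)

3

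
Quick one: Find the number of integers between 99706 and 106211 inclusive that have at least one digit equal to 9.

1959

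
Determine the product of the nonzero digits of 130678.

1×3×6×7×8 = 1008

1008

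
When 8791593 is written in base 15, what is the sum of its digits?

55

8791593 in base 15 is B89DB3.
Digit sum: 11+8+9+13+11+3 = 55.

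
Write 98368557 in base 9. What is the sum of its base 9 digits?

98368557 in base 9 is 225078256.
Digit sum: 2+2+5+0+7+8+2+5+6 = 37.

37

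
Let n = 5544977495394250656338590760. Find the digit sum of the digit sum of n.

5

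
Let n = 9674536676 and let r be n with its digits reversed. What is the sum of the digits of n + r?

46

Reversal of 9674536676 is 6766354769; 9674536676 + 6766354769 = 16440891445.
Digit sum of 16440891445: 1+6+4+4+0+8+9+1+4+4+5 = 46.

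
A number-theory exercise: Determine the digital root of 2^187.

2

The digital root of n equals n mod 9 (or 9 when 9 | n), so we need 2^187 mod 9.
2^187 ≡ 2 (mod 9), so the digital root is 2.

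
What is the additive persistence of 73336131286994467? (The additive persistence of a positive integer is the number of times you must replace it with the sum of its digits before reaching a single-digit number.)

3

73336131286994467 → 82 → 10 → 1 (3 steps)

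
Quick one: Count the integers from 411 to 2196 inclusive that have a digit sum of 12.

The integers in [411, 2196] that have a digit sum of 12: 417, 426, 435, 444, 453, 462, …, 2181, 2190.
126 qualify.

126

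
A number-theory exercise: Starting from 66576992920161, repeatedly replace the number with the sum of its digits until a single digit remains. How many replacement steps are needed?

3

66576992920161 → 69 → 15 → 6 (3 steps)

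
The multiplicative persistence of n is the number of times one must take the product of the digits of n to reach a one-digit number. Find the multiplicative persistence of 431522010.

431522010 → 0 (1 step)

1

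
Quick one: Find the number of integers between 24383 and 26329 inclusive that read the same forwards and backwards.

The integers in [24383, 26329] that read the same forwards and backwards: 24442, 24542, 24642, 24742, 24842, 24942, …, 26162, 26262.
19 qualify.

19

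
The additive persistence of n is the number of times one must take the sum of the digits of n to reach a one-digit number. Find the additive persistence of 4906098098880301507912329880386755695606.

4906098098880301507912329880386755695606 → 193 → 13 → 4 (3 steps)

3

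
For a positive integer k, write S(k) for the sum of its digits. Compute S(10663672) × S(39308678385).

1860

S(10663672) = 1+0+6+6+3+6+7+2 = 31.
S(39308678385) = 3+9+3+0+8+6+7+8+3+8+5 = 60.
31 · 60 = 1860.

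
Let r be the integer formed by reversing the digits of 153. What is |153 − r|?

198

Reverse of 153 is 351.
|153 − 351| = 198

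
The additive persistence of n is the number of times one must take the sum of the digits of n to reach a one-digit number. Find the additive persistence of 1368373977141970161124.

3

1368373977141970161124 → 91 → 10 → 1 (3 steps)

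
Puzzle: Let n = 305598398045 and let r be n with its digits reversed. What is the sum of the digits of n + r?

64

Reversal of 305598398045 is 540893895503; 305598398045 + 540893895503 = 846492293548.
Digit sum of 846492293548: 8+4+6+4+9+2+2+9+3+5+4+8 = 64.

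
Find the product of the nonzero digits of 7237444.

18816

7×2×3×7×4×4×4 = 18816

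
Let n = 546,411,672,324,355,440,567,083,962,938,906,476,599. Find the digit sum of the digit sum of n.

16

First digit sum: 187.
1+8+7 = 16.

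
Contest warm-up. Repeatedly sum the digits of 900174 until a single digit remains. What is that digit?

3

9+0+0+1+7+4 = 21
2+1 = 3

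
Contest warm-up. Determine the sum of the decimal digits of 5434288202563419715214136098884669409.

5+4+3+4+2+8+8+2+0+2+5+6+3+4+1+9+7+1+5+2+1+4+1+3+6+0+9+8+8+8+4+6+6+9+4+0+9 = 167

167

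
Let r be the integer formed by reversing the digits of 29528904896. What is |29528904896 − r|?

Reverse of 29528904896 is 69840982592.
|29528904896 − 69840982592| = 40312077696

40312077696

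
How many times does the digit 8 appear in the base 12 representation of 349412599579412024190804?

349412599579412024190804 in base 12 is 771837164450B05ABBA870.
The digit 8 appears 2 times.

2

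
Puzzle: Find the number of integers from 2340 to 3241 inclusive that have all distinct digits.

The integers in [2340, 3241] that have all distinct digits: 2340, 2341, 2345, 2346, 2347, 2348, …, 3240, 3241.
506 qualify.

506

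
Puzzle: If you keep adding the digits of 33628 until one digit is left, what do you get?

4

3+3+6+2+8 = 22
2+2 = 4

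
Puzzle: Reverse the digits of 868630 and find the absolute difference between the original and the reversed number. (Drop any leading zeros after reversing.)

831762

Reverse of 868630 is 36868.
|868630 − 36868| = 831762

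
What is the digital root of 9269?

8

9+2+6+9 = 26
2+6 = 8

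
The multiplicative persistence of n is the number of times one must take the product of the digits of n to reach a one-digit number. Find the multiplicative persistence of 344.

3

344 → 48 → 32 → 6 (3 steps)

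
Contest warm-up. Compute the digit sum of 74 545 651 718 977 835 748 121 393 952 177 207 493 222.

192

7+4+5+4+5+6+5+1+7+1+8+9+7+7+8+3+5+7+4+8+1+2+1+3+9+3+9+5+2+1+7+7+2+0+7+4+9+3+2+2+2 = 192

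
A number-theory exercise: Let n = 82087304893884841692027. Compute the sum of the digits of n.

111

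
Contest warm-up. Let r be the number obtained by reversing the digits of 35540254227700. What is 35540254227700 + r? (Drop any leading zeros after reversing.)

Reverse of 35540254227700 is 772245204553.
35540254227700 + 772245204553 = 36312499432253

36312499432253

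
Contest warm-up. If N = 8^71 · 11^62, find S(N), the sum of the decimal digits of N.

599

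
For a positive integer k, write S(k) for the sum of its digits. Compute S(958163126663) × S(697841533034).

2968

S(958163126663) = 9+5+8+1+6+3+1+2+6+6+6+3 = 56.
S(697841533034) = 6+9+7+8+4+1+5+3+3+0+3+4 = 53.
56 · 53 = 2968.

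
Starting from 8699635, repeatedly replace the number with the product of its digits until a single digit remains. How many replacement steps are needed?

2

8699635 → 349920 → 0 (2 steps)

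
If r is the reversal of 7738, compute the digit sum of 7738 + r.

Reversal of 7738 is 8377; 7738 + 8377 = 16115.
Digit sum of 16115: 1+6+1+1+5 = 14.

14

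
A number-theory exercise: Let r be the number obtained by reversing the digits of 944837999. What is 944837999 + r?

Reverse of 944837999 is 999738449.
944837999 + 999738449 = 1944576448

1944576448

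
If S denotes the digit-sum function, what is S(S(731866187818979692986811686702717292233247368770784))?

15

First digit sum: 267.
2+6+7 = 15.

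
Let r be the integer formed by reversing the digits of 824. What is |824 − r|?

396

Reverse of 824 is 428.
|824 − 428| = 396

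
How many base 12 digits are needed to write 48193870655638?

13

48193870655638 in base 12 is 54A436593029A, which has 13 digits.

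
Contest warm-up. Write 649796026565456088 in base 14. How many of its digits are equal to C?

1

649796026565456088 in base 14 is 42696996CA90837A.
The digit C appears 1 time.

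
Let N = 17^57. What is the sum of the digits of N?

17^57 = 13664335558742373895529280682718159499443262077724642170999707764850577
Sum of its 71 digits: 350.

350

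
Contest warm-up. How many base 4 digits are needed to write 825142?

10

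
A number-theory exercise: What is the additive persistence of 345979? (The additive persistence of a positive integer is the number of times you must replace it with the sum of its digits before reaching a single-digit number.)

345979 → 37 → 10 → 1 (3 steps)

3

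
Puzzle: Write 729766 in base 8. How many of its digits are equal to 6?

729766 in base 8 is 2621246.
The digit 6 appears 2 times.

2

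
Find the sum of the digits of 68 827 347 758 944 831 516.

106

6+8+8+2+7+3+4+7+7+5+8+9+4+4+8+3+1+5+1+6 = 106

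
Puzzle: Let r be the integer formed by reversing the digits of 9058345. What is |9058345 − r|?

Reverse of 9058345 is 5438509.
|9058345 − 5438509| = 3619836

3619836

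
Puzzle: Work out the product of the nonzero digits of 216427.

2×1×6×4×2×7 = 672

672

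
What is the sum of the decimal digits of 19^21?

19^21 = 714209495693373205673756419
Sum of its 27 digits: 127.

127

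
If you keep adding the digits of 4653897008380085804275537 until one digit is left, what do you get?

4+6+5+3+8+9+7+0+0+8+3+8+0+0+8+5+8+0+4+2+7+5+5+3+7 = 115
1+1+5 = 7
(Equivalently, 4653897008380085804275537 mod 9 = 7.)

7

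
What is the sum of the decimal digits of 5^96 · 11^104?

814

5^96 · 11^104 = 25465937725239100992753536683107940839281150595447532851695810779791895987221743352814337844013693300470832199742773279562330074801538605522299718586509698070585727691650390625
Sum of its 176 digits: 814.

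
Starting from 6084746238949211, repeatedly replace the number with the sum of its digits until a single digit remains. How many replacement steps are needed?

6084746238949211 → 74 → 11 → 2 (3 steps)

3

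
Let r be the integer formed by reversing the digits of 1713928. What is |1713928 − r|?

6579243

Reverse of 1713928 is 8293171.
|1713928 − 8293171| = 6579243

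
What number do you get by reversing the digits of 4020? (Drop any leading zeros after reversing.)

204

Reversing 4020 gives 204.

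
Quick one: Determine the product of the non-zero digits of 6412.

6×4×1×2 = 48

48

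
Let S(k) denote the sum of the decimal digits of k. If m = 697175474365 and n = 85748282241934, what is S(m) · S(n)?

4288

S(697175474365) = 6+9+7+1+7+5+4+7+4+3+6+5 = 64.
S(85748282241934) = 8+5+7+4+8+2+8+2+2+4+1+9+3+4 = 67.
64 · 67 = 4288.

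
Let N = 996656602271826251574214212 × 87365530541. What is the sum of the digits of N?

996656602271826251574214212 × 87365530541 = 87073432824668526365752561066562248692
Sum of its 38 digits: 177.

177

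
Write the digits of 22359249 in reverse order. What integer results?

94295322

Reversing 22359249 gives 94295322.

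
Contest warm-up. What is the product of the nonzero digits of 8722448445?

8×7×2×2×4×4×8×4×4×5 = 2293760

2293760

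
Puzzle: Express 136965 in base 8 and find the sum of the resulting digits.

136965 in base 8 is 413405.
Digit sum: 4+1+3+4+0+5 = 17.

17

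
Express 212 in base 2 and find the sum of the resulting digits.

212 in base 2 is 11010100.
Digit sum: 1+1+0+1+0+1+0+0 = 4.

4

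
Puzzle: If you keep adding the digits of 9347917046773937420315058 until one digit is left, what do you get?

6

9+3+4+7+9+1+7+0+4+6+7+7+3+9+3+7+4+2+0+3+1+5+0+5+8 = 114
1+1+4 = 6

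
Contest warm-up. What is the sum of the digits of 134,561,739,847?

58

1+3+4+5+6+1+7+3+9+8+4+7 = 58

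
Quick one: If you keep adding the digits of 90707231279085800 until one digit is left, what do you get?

5

9+0+7+0+7+2+3+1+2+7+9+0+8+5+8+0+0 = 68
6+8 = 14
1+4 = 5
(Equivalently, 90707231279085800 mod 9 = 5.)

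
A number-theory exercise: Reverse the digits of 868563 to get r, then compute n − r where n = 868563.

Reverse of 868563 is 365868.
868563 − 365868 = 502695

502695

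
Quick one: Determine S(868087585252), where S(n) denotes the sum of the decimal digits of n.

64

8+6+8+0+8+7+5+8+5+2+5+2 = 64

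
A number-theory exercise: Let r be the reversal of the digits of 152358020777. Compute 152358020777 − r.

Reverse of 152358020777 is 777020853251.
152358020777 − 777020853251 = -624662832474

-624662832474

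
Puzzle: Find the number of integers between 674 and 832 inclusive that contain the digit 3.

27

The integers in [674, 832] that contain the digit 3: 683, 693, 703, 713, 723, 730, …, 831, 832.
27 qualify.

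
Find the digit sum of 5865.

24

5+8+6+5 = 24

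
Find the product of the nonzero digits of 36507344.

30240

3×6×5×7×3×4×4 = 30240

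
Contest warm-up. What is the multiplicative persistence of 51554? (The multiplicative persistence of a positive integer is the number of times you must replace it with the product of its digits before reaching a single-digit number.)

2

51554 → 500 → 0 (2 steps)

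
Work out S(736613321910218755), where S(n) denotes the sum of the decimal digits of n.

7+3+6+6+1+3+3+2+1+9+1+0+2+1+8+7+5+5 = 70

70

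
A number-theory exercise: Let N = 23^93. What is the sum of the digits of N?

530

23^93 = 4372086539555000980287127355506913371582046817861840506438445979231555384501134266855234221725830165364561372235140990139433783
Sum of its 127 digits: 530.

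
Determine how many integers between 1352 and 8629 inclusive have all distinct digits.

3751

The integers in [1352, 8629] that have all distinct digits: 1352, 1354, 1356, 1357, 1358, 1359, …, 8627, 8629.
3751 qualify.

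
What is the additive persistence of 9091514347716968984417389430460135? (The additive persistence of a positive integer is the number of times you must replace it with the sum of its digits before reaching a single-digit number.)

3

9091514347716968984417389430460135 → 159 → 15 → 6 (3 steps)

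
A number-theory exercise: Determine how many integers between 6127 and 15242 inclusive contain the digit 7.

3189

The integers in [6127, 15242] that contain the digit 7: 6127, 6137, 6147, 6157, 6167, 6170, …, 15227, 15237.
3189 qualify.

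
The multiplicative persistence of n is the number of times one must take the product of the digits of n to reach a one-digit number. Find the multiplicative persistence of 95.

95 → 45 → 20 → 0 (3 steps)

3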